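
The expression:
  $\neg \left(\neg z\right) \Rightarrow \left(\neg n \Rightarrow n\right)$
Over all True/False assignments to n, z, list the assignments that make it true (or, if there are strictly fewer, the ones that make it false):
is false only for:
  n=False, z=True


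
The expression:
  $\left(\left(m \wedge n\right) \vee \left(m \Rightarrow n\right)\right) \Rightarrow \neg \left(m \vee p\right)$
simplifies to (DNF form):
$\left(m \wedge \neg n\right) \vee \left(\neg m \wedge \neg p\right)$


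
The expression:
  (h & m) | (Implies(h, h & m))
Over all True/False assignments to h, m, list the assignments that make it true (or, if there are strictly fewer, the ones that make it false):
is false only for:
  h=True, m=False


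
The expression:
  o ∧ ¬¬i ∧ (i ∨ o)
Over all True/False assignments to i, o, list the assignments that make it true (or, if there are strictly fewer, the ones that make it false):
is true only for:
  i=True, o=True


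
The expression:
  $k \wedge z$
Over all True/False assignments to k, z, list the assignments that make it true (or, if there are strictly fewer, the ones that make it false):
is true only for:
  k=True, z=True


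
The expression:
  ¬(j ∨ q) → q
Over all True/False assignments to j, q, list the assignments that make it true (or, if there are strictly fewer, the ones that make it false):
is false only for:
  j=False, q=False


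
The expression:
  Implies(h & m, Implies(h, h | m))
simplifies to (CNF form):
True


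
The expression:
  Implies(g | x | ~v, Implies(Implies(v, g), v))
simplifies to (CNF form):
v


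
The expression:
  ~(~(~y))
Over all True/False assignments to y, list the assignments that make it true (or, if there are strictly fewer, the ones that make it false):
is true only for:
  y=False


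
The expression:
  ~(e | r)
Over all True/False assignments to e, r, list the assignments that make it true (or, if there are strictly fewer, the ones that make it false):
is true only for:
  e=False, r=False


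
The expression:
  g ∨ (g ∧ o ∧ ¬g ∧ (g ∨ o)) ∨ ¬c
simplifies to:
g ∨ ¬c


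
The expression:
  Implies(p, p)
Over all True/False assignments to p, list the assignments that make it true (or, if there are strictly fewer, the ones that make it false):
is always true.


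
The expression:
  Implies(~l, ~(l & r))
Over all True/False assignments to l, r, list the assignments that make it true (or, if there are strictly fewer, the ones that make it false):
is always true.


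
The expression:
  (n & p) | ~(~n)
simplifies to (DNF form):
n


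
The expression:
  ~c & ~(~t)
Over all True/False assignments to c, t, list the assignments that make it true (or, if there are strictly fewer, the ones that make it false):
is true only for:
  c=False, t=True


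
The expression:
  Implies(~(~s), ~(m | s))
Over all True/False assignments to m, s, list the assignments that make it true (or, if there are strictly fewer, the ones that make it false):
is true only for:
  m=False, s=False;
  m=True, s=False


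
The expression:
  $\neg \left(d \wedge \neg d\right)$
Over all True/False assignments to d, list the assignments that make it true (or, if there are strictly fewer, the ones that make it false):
is always true.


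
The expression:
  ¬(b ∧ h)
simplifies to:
¬b ∨ ¬h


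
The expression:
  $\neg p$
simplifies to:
$\neg p$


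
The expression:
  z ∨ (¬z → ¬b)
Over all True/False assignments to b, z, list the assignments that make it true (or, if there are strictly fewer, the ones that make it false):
is false only for:
  b=True, z=False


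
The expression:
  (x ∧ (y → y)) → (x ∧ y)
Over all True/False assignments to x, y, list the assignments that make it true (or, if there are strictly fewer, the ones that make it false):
is false only for:
  x=True, y=False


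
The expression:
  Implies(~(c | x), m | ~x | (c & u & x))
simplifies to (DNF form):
True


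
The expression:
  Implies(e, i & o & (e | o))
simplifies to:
~e | (i & o)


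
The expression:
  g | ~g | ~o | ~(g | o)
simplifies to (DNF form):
True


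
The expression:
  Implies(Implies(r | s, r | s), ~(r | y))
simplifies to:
~r & ~y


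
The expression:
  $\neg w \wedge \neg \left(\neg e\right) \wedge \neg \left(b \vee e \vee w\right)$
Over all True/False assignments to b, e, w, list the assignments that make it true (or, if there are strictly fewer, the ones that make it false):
is never true.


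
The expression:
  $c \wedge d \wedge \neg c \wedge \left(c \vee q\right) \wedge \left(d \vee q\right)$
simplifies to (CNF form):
$\text{False}$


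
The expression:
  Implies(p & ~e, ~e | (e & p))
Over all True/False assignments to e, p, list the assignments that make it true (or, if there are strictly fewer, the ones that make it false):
is always true.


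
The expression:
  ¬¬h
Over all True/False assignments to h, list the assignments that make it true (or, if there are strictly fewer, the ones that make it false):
is true only for:
  h=True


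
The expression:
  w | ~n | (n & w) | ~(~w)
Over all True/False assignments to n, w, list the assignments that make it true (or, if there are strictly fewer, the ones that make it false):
is false only for:
  n=True, w=False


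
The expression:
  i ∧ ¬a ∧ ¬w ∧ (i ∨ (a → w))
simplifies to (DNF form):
i ∧ ¬a ∧ ¬w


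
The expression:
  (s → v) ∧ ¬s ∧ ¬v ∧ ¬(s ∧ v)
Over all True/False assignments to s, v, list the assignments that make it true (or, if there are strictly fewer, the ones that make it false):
is true only for:
  s=False, v=False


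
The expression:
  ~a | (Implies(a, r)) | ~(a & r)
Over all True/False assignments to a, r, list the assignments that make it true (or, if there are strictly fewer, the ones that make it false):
is always true.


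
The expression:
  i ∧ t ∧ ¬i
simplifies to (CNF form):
False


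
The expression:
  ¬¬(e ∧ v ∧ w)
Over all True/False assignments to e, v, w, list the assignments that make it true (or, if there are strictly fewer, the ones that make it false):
is true only for:
  e=True, v=True, w=True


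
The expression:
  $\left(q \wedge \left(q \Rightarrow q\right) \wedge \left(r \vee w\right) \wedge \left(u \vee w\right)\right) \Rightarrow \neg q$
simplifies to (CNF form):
$\left(\neg q \vee \neg w\right) \wedge \left(\neg q \vee \neg r \vee \neg u\right)$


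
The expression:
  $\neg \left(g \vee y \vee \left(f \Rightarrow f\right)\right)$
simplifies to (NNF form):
$\text{False}$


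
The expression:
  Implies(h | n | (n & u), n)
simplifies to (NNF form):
n | ~h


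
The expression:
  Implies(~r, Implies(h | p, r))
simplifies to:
r | (~h & ~p)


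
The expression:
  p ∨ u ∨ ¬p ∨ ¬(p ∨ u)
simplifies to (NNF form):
True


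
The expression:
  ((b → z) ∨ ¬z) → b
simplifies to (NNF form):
b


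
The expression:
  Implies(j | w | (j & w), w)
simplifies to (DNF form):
w | ~j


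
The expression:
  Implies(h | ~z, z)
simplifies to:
z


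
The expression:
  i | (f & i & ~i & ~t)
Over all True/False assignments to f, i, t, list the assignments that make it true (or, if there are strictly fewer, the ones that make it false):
is true only for:
  f=False, i=True, t=False;
  f=False, i=True, t=True;
  f=True, i=True, t=False;
  f=True, i=True, t=True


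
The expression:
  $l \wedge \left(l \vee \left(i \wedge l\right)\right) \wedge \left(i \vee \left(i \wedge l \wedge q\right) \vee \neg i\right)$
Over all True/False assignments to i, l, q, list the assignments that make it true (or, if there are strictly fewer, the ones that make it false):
is true only for:
  i=False, l=True, q=False;
  i=False, l=True, q=True;
  i=True, l=True, q=False;
  i=True, l=True, q=True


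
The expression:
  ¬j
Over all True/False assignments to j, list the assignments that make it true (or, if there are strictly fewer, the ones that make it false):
is true only for:
  j=False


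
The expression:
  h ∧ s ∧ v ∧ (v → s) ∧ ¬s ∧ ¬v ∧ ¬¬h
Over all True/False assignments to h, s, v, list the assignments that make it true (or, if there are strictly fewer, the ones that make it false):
is never true.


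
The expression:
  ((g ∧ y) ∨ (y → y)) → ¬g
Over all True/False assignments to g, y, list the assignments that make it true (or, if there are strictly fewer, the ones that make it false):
is true only for:
  g=False, y=False;
  g=False, y=True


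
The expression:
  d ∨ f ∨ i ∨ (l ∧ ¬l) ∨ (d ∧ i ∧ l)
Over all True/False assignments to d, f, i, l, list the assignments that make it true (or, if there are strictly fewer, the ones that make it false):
is false only for:
  d=False, f=False, i=False, l=False;
  d=False, f=False, i=False, l=True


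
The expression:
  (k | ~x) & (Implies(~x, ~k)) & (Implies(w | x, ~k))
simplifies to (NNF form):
~k & ~x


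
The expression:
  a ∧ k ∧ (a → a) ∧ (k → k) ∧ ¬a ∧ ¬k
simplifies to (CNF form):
False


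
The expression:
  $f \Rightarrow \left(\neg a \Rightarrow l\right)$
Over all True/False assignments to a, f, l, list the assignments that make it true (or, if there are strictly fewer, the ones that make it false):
is false only for:
  a=False, f=True, l=False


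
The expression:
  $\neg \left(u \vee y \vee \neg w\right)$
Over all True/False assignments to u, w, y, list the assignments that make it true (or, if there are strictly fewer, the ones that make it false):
is true only for:
  u=False, w=True, y=False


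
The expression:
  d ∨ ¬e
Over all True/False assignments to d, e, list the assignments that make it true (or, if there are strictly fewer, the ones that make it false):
is false only for:
  d=False, e=True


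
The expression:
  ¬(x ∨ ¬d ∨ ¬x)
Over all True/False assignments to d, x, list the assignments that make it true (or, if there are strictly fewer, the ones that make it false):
is never true.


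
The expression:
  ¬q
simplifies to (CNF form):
¬q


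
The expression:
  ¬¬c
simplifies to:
c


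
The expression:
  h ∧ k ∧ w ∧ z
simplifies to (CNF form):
h ∧ k ∧ w ∧ z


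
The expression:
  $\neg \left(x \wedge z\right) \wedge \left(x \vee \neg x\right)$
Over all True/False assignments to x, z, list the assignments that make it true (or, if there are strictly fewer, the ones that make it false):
is false only for:
  x=True, z=True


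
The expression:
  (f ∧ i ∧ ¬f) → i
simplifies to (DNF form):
True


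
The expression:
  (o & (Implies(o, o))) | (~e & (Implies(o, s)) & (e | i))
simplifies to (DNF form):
o | (i & ~e)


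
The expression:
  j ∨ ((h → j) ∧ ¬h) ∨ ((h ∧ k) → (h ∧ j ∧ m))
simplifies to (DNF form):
j ∨ ¬h ∨ ¬k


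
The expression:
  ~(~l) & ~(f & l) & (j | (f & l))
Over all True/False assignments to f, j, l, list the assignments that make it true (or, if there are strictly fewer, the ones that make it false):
is true only for:
  f=False, j=True, l=True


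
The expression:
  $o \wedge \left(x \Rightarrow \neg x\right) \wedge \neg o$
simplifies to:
$\text{False}$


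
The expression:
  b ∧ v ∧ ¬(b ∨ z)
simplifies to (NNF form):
False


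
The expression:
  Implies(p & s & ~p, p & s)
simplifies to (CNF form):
True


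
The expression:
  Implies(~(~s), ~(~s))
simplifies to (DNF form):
True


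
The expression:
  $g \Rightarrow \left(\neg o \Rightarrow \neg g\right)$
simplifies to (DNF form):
$o \vee \neg g$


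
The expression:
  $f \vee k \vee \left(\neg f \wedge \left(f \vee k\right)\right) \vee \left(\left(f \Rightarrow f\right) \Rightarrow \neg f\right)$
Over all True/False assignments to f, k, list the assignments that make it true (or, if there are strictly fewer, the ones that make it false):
is always true.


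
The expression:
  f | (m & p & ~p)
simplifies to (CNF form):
f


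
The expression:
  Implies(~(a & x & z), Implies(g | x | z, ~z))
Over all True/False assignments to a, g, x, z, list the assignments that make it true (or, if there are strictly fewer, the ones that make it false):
is false only for:
  a=False, g=False, x=False, z=True;
  a=False, g=False, x=True, z=True;
  a=False, g=True, x=False, z=True;
  a=False, g=True, x=True, z=True;
  a=True, g=False, x=False, z=True;
  a=True, g=True, x=False, z=True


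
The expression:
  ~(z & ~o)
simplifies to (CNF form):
o | ~z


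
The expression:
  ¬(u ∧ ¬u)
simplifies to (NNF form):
True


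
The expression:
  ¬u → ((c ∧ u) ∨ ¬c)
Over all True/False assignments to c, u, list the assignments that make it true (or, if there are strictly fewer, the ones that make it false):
is false only for:
  c=True, u=False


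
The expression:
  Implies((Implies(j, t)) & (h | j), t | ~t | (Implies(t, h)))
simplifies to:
True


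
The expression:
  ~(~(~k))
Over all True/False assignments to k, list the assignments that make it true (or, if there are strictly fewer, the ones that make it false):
is true only for:
  k=False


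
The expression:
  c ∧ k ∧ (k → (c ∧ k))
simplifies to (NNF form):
c ∧ k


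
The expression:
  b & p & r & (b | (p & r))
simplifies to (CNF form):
b & p & r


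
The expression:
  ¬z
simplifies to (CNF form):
¬z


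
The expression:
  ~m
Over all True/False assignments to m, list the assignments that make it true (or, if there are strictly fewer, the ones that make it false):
is true only for:
  m=False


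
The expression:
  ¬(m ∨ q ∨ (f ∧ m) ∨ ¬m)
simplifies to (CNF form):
False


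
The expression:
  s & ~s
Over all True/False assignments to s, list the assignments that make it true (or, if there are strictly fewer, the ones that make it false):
is never true.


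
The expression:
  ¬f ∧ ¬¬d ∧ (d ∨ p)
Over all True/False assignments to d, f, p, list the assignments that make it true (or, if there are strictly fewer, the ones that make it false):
is true only for:
  d=True, f=False, p=False;
  d=True, f=False, p=True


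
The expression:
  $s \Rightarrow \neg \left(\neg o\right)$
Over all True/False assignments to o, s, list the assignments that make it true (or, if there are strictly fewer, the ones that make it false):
is false only for:
  o=False, s=True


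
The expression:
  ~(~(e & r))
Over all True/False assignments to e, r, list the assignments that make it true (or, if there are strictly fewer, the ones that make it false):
is true only for:
  e=True, r=True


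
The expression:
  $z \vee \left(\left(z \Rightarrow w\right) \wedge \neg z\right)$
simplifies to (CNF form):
$\text{True}$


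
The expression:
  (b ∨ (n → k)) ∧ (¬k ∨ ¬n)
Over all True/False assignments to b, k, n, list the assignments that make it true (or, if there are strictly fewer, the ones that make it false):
is false only for:
  b=False, k=False, n=True;
  b=False, k=True, n=True;
  b=True, k=True, n=True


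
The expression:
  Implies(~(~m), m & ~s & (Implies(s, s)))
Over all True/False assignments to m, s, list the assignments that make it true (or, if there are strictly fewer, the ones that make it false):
is false only for:
  m=True, s=True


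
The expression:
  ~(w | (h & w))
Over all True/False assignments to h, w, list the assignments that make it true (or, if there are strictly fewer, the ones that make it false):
is true only for:
  h=False, w=False;
  h=True, w=False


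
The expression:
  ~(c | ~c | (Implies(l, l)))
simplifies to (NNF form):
False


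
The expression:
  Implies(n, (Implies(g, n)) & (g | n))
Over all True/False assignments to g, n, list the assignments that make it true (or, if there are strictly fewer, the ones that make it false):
is always true.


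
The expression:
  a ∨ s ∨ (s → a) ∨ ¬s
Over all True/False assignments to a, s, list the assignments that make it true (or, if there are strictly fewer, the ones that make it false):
is always true.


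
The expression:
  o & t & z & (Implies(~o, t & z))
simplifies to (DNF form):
o & t & z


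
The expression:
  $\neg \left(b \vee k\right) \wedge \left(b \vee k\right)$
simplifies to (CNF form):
$\text{False}$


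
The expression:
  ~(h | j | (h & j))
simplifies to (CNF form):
~h & ~j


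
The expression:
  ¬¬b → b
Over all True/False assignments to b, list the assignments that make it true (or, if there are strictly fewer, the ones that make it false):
is always true.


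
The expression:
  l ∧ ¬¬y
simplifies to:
l ∧ y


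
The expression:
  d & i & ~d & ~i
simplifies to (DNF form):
False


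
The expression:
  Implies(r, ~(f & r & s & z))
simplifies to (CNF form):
~f | ~r | ~s | ~z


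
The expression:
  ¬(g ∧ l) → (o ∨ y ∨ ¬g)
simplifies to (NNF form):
l ∨ o ∨ y ∨ ¬g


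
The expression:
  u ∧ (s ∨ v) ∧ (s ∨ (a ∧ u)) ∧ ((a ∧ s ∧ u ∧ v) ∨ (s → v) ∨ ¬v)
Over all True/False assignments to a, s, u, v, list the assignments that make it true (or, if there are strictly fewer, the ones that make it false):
is true only for:
  a=False, s=True, u=True, v=False;
  a=False, s=True, u=True, v=True;
  a=True, s=False, u=True, v=True;
  a=True, s=True, u=True, v=False;
  a=True, s=True, u=True, v=True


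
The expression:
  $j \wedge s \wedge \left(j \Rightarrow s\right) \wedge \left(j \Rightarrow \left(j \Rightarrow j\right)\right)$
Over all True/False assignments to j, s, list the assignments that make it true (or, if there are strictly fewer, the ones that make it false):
is true only for:
  j=True, s=True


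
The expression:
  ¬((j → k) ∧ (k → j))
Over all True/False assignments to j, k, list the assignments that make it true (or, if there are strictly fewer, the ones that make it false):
is true only for:
  j=False, k=True;
  j=True, k=False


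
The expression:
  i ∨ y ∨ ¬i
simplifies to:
True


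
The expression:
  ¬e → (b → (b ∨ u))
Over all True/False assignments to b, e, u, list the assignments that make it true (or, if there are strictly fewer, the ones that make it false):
is always true.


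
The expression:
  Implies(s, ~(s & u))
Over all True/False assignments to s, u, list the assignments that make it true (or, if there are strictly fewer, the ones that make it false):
is false only for:
  s=True, u=True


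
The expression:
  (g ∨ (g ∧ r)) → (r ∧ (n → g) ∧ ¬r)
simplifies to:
¬g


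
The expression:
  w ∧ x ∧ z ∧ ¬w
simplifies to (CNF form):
False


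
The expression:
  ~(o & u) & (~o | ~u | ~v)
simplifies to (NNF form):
~o | ~u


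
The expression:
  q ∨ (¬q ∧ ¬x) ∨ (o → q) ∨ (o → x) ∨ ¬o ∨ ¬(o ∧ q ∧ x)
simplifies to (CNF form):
True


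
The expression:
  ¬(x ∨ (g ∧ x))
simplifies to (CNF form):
¬x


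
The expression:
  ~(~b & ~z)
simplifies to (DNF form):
b | z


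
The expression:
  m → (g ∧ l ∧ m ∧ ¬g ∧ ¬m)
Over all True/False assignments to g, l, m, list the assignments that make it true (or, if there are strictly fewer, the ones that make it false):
is true only for:
  g=False, l=False, m=False;
  g=False, l=True, m=False;
  g=True, l=False, m=False;
  g=True, l=True, m=False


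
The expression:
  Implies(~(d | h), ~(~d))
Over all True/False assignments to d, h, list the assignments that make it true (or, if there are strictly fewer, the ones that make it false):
is false only for:
  d=False, h=False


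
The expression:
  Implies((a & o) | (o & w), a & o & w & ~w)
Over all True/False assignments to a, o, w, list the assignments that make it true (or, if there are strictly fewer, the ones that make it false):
is false only for:
  a=False, o=True, w=True;
  a=True, o=True, w=False;
  a=True, o=True, w=True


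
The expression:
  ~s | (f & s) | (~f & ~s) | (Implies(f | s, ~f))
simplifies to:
True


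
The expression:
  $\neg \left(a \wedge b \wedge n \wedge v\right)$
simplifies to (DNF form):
$\neg a \vee \neg b \vee \neg n \vee \neg v$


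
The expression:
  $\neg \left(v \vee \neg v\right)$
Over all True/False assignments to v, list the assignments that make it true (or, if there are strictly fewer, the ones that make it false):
is never true.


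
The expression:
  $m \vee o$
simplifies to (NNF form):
$m \vee o$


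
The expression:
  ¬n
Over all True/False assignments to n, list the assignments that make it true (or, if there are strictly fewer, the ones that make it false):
is true only for:
  n=False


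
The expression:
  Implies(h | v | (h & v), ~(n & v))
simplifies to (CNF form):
~n | ~v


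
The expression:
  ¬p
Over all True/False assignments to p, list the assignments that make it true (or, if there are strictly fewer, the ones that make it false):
is true only for:
  p=False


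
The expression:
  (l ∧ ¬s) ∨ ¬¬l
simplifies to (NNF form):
l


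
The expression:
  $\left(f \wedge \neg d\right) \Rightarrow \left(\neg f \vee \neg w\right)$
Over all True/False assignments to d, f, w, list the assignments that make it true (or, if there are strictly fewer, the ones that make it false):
is false only for:
  d=False, f=True, w=True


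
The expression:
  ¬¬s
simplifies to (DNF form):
s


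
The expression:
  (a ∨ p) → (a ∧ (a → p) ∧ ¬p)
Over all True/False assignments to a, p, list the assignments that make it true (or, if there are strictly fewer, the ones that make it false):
is true only for:
  a=False, p=False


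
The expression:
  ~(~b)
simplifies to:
b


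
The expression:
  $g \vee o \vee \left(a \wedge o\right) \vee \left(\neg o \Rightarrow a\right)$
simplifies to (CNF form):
$a \vee g \vee o$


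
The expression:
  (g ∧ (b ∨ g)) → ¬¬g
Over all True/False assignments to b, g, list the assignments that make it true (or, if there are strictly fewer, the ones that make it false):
is always true.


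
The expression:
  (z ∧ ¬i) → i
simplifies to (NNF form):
i ∨ ¬z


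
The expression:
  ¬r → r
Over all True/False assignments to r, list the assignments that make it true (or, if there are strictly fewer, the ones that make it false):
is true only for:
  r=True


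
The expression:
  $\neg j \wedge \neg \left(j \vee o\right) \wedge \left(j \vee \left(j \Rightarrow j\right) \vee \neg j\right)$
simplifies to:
$\neg j \wedge \neg o$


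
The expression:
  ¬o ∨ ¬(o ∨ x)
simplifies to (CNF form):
¬o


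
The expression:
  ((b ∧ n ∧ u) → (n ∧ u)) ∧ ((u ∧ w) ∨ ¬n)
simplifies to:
(u ∧ w) ∨ ¬n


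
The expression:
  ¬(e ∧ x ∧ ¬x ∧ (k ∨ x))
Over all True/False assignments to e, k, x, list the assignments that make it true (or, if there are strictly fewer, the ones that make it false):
is always true.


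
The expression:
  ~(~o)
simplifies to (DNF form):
o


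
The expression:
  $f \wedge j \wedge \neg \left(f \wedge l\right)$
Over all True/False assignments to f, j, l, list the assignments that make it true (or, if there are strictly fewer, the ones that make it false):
is true only for:
  f=True, j=True, l=False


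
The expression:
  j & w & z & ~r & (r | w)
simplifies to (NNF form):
j & w & z & ~r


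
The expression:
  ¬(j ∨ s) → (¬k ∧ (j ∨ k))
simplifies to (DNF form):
j ∨ s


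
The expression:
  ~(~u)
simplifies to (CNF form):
u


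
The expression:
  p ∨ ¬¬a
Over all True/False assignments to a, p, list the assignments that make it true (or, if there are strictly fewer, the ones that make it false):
is false only for:
  a=False, p=False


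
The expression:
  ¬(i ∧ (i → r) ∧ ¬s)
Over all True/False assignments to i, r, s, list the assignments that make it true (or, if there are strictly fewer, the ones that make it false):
is false only for:
  i=True, r=True, s=False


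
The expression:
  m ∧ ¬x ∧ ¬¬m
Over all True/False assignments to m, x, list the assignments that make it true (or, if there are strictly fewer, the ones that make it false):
is true only for:
  m=True, x=False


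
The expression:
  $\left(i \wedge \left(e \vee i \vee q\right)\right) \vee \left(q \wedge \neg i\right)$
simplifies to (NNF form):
$i \vee q$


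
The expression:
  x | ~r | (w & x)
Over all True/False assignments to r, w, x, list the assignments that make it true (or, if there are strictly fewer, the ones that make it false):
is false only for:
  r=True, w=False, x=False;
  r=True, w=True, x=False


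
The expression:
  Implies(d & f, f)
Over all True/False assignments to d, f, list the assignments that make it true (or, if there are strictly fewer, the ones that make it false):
is always true.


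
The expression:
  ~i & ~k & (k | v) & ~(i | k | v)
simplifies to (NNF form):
False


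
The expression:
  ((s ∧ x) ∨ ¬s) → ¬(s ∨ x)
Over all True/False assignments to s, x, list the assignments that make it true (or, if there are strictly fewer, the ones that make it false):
is true only for:
  s=False, x=False;
  s=True, x=False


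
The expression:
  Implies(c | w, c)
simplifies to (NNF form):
c | ~w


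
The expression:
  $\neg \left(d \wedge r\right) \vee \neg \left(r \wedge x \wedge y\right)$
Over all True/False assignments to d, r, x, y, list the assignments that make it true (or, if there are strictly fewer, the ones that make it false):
is false only for:
  d=True, r=True, x=True, y=True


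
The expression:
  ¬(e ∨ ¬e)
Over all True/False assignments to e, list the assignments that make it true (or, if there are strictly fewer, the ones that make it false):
is never true.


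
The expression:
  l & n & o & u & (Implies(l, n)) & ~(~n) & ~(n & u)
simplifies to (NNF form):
False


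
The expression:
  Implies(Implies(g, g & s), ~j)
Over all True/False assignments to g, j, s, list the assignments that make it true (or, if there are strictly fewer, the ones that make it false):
is false only for:
  g=False, j=True, s=False;
  g=False, j=True, s=True;
  g=True, j=True, s=True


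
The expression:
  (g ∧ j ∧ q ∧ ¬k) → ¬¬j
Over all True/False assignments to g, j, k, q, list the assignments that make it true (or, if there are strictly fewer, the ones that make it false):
is always true.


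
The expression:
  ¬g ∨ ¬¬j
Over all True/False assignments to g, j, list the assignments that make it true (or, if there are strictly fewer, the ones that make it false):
is false only for:
  g=True, j=False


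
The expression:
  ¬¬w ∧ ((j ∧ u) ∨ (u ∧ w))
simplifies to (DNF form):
u ∧ w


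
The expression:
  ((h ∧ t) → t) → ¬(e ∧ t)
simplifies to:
¬e ∨ ¬t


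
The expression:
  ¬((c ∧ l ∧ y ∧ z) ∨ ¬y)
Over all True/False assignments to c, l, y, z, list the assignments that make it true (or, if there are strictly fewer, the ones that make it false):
is true only for:
  c=False, l=False, y=True, z=False;
  c=False, l=False, y=True, z=True;
  c=False, l=True, y=True, z=False;
  c=False, l=True, y=True, z=True;
  c=True, l=False, y=True, z=False;
  c=True, l=False, y=True, z=True;
  c=True, l=True, y=True, z=False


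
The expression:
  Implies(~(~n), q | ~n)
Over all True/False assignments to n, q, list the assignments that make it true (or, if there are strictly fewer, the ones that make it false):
is false only for:
  n=True, q=False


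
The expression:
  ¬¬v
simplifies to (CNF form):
v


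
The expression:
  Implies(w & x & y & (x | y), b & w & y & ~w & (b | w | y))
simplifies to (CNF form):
~w | ~x | ~y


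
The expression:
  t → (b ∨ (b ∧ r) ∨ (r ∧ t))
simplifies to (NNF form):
b ∨ r ∨ ¬t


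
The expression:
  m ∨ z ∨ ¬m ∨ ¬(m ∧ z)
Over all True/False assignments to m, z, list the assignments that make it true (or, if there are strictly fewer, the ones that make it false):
is always true.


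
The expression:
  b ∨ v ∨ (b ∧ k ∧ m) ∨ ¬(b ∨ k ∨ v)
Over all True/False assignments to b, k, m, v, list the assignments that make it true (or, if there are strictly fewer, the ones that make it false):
is false only for:
  b=False, k=True, m=False, v=False;
  b=False, k=True, m=True, v=False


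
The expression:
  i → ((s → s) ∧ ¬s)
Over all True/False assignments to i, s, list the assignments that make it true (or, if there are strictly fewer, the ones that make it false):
is false only for:
  i=True, s=True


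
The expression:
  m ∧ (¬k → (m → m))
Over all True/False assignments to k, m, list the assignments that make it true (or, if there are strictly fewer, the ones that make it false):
is true only for:
  k=False, m=True;
  k=True, m=True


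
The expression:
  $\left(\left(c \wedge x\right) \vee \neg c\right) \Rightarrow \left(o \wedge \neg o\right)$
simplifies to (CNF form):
$c \wedge \neg x$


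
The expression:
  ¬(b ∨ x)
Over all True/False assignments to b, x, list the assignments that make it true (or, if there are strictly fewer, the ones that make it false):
is true only for:
  b=False, x=False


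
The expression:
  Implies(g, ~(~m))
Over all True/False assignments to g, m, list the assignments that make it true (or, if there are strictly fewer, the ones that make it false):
is false only for:
  g=True, m=False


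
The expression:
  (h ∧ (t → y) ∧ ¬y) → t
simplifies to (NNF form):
t ∨ y ∨ ¬h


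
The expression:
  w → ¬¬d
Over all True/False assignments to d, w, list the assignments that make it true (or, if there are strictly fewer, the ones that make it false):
is false only for:
  d=False, w=True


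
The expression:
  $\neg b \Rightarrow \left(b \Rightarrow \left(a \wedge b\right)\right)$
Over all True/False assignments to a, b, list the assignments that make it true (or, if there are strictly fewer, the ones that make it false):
is always true.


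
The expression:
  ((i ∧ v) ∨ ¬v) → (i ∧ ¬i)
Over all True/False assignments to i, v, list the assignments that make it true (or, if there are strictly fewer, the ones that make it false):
is true only for:
  i=False, v=True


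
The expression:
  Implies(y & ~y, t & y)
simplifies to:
True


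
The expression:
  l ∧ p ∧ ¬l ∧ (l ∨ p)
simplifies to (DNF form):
False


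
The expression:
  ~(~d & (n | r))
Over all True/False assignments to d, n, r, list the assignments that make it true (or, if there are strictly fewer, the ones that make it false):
is false only for:
  d=False, n=False, r=True;
  d=False, n=True, r=False;
  d=False, n=True, r=True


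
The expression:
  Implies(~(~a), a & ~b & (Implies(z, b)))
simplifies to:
~a | (~b & ~z)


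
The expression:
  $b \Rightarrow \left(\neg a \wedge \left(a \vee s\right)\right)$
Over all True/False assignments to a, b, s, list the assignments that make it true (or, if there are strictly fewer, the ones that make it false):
is false only for:
  a=False, b=True, s=False;
  a=True, b=True, s=False;
  a=True, b=True, s=True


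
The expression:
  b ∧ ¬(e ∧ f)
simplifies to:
b ∧ (¬e ∨ ¬f)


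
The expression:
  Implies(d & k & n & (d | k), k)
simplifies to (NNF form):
True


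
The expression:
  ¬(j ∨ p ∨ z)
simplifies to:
¬j ∧ ¬p ∧ ¬z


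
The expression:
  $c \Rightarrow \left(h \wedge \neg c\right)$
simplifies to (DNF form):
$\neg c$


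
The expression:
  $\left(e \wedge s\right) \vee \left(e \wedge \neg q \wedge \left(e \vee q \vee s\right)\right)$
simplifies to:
$e \wedge \left(s \vee \neg q\right)$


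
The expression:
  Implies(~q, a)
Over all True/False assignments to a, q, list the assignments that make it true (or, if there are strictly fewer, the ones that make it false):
is false only for:
  a=False, q=False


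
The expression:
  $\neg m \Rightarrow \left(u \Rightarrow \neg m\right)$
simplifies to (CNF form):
$\text{True}$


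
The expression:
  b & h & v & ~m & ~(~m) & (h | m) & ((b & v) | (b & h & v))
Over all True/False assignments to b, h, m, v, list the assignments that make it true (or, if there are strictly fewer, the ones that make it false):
is never true.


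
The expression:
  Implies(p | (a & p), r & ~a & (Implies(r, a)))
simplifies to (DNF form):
~p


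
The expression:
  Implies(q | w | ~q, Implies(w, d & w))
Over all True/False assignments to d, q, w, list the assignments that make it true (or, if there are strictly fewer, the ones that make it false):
is false only for:
  d=False, q=False, w=True;
  d=False, q=True, w=True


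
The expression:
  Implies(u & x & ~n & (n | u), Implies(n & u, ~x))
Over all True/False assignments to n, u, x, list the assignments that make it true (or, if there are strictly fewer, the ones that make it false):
is always true.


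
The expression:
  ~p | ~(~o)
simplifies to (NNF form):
o | ~p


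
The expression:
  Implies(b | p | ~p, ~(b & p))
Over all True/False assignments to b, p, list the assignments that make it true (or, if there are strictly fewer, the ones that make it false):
is false only for:
  b=True, p=True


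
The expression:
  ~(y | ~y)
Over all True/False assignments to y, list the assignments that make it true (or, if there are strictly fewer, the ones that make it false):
is never true.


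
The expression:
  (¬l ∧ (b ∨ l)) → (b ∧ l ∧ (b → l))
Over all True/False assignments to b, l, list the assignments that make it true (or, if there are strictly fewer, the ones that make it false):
is false only for:
  b=True, l=False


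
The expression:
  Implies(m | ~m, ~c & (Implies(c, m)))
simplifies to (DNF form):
~c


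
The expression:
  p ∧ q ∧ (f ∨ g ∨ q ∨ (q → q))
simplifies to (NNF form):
p ∧ q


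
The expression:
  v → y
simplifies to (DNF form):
y ∨ ¬v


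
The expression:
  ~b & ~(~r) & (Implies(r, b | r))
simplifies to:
r & ~b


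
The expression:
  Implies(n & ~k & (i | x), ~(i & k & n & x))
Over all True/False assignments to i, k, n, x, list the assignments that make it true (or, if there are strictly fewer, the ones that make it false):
is always true.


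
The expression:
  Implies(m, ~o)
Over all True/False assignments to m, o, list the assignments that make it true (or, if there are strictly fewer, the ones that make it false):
is false only for:
  m=True, o=True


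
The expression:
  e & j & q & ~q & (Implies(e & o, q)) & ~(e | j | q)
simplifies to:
False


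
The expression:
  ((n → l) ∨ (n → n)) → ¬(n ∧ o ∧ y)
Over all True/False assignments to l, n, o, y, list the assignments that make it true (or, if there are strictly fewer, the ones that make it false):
is false only for:
  l=False, n=True, o=True, y=True;
  l=True, n=True, o=True, y=True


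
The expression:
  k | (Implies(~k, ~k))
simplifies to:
True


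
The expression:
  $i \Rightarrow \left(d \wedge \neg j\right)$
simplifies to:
$\left(d \wedge \neg j\right) \vee \neg i$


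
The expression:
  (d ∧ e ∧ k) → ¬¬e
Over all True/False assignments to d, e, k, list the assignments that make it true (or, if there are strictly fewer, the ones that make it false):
is always true.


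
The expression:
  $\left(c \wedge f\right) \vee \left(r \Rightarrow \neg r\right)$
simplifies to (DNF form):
$\left(c \wedge f\right) \vee \neg r$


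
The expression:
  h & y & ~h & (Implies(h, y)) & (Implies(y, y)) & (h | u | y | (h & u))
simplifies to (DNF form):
False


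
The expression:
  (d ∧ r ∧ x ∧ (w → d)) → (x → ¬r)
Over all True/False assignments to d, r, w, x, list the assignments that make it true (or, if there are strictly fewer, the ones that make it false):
is false only for:
  d=True, r=True, w=False, x=True;
  d=True, r=True, w=True, x=True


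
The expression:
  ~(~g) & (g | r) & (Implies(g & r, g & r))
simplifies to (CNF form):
g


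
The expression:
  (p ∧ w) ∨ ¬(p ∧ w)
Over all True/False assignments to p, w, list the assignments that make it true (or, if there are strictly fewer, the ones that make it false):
is always true.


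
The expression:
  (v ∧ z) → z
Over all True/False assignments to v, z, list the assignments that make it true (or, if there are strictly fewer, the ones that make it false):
is always true.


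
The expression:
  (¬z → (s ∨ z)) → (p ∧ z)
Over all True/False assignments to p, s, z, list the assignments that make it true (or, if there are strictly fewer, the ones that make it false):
is true only for:
  p=False, s=False, z=False;
  p=True, s=False, z=False;
  p=True, s=False, z=True;
  p=True, s=True, z=True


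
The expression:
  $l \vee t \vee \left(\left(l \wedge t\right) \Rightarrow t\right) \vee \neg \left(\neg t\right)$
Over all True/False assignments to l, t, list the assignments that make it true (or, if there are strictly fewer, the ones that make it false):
is always true.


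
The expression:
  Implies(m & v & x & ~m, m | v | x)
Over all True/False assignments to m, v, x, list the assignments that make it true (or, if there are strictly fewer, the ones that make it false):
is always true.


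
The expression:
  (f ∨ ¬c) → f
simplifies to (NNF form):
c ∨ f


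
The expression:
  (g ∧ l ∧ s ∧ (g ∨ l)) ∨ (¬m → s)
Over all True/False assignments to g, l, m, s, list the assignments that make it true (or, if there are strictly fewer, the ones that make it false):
is false only for:
  g=False, l=False, m=False, s=False;
  g=False, l=True, m=False, s=False;
  g=True, l=False, m=False, s=False;
  g=True, l=True, m=False, s=False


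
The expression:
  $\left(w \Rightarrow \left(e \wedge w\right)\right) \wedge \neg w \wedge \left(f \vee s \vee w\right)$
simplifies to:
$\neg w \wedge \left(f \vee s\right)$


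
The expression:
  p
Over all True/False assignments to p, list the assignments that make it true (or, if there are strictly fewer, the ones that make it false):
is true only for:
  p=True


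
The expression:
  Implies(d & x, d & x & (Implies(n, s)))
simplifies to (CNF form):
s | ~d | ~n | ~x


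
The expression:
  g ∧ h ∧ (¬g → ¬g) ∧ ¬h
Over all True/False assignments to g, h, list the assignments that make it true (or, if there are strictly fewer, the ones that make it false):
is never true.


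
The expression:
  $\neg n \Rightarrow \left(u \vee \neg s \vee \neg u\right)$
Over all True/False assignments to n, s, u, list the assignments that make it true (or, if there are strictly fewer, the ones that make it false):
is always true.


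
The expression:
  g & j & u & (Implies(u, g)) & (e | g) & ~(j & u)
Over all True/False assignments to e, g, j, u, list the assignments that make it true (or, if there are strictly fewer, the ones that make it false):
is never true.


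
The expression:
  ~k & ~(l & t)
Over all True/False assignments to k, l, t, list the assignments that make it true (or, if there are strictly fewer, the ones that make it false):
is true only for:
  k=False, l=False, t=False;
  k=False, l=False, t=True;
  k=False, l=True, t=False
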